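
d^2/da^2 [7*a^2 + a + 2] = 14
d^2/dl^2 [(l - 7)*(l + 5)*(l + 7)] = 6*l + 10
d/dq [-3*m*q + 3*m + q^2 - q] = -3*m + 2*q - 1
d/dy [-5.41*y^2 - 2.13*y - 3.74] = -10.82*y - 2.13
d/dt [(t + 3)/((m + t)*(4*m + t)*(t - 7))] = ((m + t)*(4*m + t)*(t - 7) - (m + t)*(4*m + t)*(t + 3) - (m + t)*(t - 7)*(t + 3) - (4*m + t)*(t - 7)*(t + 3))/((m + t)^2*(4*m + t)^2*(t - 7)^2)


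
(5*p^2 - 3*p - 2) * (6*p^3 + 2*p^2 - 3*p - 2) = 30*p^5 - 8*p^4 - 33*p^3 - 5*p^2 + 12*p + 4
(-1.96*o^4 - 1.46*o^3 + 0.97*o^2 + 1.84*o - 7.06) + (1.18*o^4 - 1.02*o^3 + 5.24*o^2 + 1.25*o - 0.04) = -0.78*o^4 - 2.48*o^3 + 6.21*o^2 + 3.09*o - 7.1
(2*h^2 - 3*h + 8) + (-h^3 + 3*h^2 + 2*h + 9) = -h^3 + 5*h^2 - h + 17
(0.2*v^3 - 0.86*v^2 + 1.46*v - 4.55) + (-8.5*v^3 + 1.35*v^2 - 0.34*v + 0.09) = -8.3*v^3 + 0.49*v^2 + 1.12*v - 4.46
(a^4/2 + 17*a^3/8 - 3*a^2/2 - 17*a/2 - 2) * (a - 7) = a^5/2 - 11*a^4/8 - 131*a^3/8 + 2*a^2 + 115*a/2 + 14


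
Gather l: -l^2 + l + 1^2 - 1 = -l^2 + l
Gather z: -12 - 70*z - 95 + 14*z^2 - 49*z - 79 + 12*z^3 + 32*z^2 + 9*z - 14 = 12*z^3 + 46*z^2 - 110*z - 200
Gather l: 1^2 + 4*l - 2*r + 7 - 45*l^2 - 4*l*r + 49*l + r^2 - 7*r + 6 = -45*l^2 + l*(53 - 4*r) + r^2 - 9*r + 14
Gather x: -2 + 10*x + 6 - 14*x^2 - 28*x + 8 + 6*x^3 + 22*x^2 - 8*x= 6*x^3 + 8*x^2 - 26*x + 12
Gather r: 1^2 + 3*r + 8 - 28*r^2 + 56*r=-28*r^2 + 59*r + 9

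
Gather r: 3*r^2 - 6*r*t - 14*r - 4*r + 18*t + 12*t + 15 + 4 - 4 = 3*r^2 + r*(-6*t - 18) + 30*t + 15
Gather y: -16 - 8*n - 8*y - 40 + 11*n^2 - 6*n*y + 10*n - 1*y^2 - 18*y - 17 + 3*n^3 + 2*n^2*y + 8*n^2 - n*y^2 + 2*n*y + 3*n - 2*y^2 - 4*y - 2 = 3*n^3 + 19*n^2 + 5*n + y^2*(-n - 3) + y*(2*n^2 - 4*n - 30) - 75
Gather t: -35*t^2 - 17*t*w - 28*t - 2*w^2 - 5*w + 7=-35*t^2 + t*(-17*w - 28) - 2*w^2 - 5*w + 7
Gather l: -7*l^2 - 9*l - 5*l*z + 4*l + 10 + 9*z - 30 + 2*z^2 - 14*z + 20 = -7*l^2 + l*(-5*z - 5) + 2*z^2 - 5*z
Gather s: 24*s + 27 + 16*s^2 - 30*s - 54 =16*s^2 - 6*s - 27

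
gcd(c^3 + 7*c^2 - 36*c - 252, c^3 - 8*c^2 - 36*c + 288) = c^2 - 36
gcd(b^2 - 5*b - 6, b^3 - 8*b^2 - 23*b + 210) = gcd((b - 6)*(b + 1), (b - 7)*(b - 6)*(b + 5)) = b - 6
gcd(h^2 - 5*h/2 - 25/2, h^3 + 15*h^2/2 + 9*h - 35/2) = 1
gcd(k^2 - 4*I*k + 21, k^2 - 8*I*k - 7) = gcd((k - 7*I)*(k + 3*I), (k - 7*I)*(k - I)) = k - 7*I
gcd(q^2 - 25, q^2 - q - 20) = q - 5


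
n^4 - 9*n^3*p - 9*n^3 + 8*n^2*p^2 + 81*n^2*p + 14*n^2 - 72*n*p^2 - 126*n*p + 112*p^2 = (n - 7)*(n - 2)*(n - 8*p)*(n - p)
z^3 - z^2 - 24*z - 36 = (z - 6)*(z + 2)*(z + 3)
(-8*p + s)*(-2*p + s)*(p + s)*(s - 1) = 16*p^3*s - 16*p^3 + 6*p^2*s^2 - 6*p^2*s - 9*p*s^3 + 9*p*s^2 + s^4 - s^3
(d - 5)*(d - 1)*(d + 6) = d^3 - 31*d + 30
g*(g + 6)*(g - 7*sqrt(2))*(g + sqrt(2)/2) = g^4 - 13*sqrt(2)*g^3/2 + 6*g^3 - 39*sqrt(2)*g^2 - 7*g^2 - 42*g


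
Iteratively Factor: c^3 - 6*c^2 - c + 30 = (c - 5)*(c^2 - c - 6) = (c - 5)*(c - 3)*(c + 2)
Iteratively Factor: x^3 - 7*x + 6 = (x - 1)*(x^2 + x - 6) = (x - 2)*(x - 1)*(x + 3)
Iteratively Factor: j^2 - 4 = (j + 2)*(j - 2)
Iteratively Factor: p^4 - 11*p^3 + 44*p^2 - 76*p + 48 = (p - 2)*(p^3 - 9*p^2 + 26*p - 24) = (p - 4)*(p - 2)*(p^2 - 5*p + 6) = (p - 4)*(p - 2)^2*(p - 3)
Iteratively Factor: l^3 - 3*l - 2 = (l - 2)*(l^2 + 2*l + 1) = (l - 2)*(l + 1)*(l + 1)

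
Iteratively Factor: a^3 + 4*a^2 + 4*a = (a + 2)*(a^2 + 2*a) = (a + 2)^2*(a)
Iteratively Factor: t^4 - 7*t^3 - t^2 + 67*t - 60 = (t + 3)*(t^3 - 10*t^2 + 29*t - 20) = (t - 1)*(t + 3)*(t^2 - 9*t + 20) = (t - 4)*(t - 1)*(t + 3)*(t - 5)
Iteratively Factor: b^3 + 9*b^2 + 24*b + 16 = (b + 4)*(b^2 + 5*b + 4) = (b + 4)^2*(b + 1)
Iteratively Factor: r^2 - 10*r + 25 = (r - 5)*(r - 5)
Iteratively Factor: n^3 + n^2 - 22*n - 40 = (n + 4)*(n^2 - 3*n - 10) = (n - 5)*(n + 4)*(n + 2)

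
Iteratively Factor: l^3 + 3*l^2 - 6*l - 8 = (l + 1)*(l^2 + 2*l - 8) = (l - 2)*(l + 1)*(l + 4)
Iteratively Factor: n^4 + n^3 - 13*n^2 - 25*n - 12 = (n + 3)*(n^3 - 2*n^2 - 7*n - 4) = (n - 4)*(n + 3)*(n^2 + 2*n + 1) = (n - 4)*(n + 1)*(n + 3)*(n + 1)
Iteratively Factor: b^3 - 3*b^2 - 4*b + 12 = (b - 3)*(b^2 - 4) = (b - 3)*(b + 2)*(b - 2)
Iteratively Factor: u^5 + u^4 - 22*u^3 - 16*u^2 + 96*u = (u)*(u^4 + u^3 - 22*u^2 - 16*u + 96) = u*(u - 4)*(u^3 + 5*u^2 - 2*u - 24) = u*(u - 4)*(u + 4)*(u^2 + u - 6) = u*(u - 4)*(u + 3)*(u + 4)*(u - 2)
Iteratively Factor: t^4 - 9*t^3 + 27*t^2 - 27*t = (t - 3)*(t^3 - 6*t^2 + 9*t) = (t - 3)^2*(t^2 - 3*t) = (t - 3)^3*(t)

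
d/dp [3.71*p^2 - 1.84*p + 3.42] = 7.42*p - 1.84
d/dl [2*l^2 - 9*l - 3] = 4*l - 9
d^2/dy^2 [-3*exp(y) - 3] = -3*exp(y)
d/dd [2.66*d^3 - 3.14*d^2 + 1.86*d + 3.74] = 7.98*d^2 - 6.28*d + 1.86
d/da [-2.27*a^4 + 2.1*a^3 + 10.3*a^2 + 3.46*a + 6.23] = -9.08*a^3 + 6.3*a^2 + 20.6*a + 3.46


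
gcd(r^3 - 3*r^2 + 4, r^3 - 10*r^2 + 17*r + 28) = r + 1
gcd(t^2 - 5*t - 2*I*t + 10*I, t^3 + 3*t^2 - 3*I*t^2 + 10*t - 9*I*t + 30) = 1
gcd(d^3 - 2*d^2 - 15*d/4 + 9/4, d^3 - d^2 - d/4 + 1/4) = d - 1/2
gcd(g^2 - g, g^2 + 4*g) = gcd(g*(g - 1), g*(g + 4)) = g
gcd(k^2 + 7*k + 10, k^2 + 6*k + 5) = k + 5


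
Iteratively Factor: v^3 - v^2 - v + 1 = (v - 1)*(v^2 - 1) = (v - 1)^2*(v + 1)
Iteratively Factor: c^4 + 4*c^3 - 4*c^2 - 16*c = (c + 4)*(c^3 - 4*c) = (c - 2)*(c + 4)*(c^2 + 2*c) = c*(c - 2)*(c + 4)*(c + 2)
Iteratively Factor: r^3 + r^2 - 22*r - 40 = (r + 2)*(r^2 - r - 20) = (r - 5)*(r + 2)*(r + 4)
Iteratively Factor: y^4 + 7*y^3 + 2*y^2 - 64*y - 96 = (y - 3)*(y^3 + 10*y^2 + 32*y + 32) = (y - 3)*(y + 4)*(y^2 + 6*y + 8) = (y - 3)*(y + 4)^2*(y + 2)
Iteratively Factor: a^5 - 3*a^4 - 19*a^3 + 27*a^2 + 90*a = (a + 2)*(a^4 - 5*a^3 - 9*a^2 + 45*a) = a*(a + 2)*(a^3 - 5*a^2 - 9*a + 45) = a*(a + 2)*(a + 3)*(a^2 - 8*a + 15) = a*(a - 3)*(a + 2)*(a + 3)*(a - 5)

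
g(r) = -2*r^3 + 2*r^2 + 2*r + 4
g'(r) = -6*r^2 + 4*r + 2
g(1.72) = 3.18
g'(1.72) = -8.87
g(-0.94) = 5.55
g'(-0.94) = -7.06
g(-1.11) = 6.98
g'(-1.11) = -9.83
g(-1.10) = 6.88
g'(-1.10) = -9.66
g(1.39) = 5.27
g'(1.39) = -4.03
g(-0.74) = 4.43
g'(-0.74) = -4.25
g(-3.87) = 142.14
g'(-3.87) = -103.34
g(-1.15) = 7.39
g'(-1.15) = -10.54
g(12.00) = -3140.00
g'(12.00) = -814.00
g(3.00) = -26.00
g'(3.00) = -40.00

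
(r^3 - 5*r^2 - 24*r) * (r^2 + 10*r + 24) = r^5 + 5*r^4 - 50*r^3 - 360*r^2 - 576*r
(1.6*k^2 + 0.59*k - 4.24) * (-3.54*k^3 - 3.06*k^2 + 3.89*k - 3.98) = -5.664*k^5 - 6.9846*k^4 + 19.4282*k^3 + 8.9015*k^2 - 18.8418*k + 16.8752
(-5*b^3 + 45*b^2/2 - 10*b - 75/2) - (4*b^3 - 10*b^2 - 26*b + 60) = -9*b^3 + 65*b^2/2 + 16*b - 195/2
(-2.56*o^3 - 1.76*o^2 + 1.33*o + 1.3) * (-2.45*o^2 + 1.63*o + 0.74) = 6.272*o^5 + 0.139200000000001*o^4 - 8.0217*o^3 - 2.3195*o^2 + 3.1032*o + 0.962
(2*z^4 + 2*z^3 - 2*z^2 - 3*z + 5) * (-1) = -2*z^4 - 2*z^3 + 2*z^2 + 3*z - 5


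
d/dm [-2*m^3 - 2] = -6*m^2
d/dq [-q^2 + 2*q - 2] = 2 - 2*q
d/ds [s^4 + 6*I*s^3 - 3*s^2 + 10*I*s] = 4*s^3 + 18*I*s^2 - 6*s + 10*I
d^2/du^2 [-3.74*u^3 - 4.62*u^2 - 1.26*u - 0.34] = -22.44*u - 9.24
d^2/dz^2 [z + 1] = 0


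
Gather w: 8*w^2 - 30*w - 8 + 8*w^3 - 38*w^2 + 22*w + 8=8*w^3 - 30*w^2 - 8*w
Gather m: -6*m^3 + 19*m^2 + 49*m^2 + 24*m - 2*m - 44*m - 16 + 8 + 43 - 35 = -6*m^3 + 68*m^2 - 22*m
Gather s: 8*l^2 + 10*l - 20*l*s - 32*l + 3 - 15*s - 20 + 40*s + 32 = 8*l^2 - 22*l + s*(25 - 20*l) + 15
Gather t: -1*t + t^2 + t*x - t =t^2 + t*(x - 2)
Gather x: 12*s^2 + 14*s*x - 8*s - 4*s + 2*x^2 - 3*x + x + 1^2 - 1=12*s^2 - 12*s + 2*x^2 + x*(14*s - 2)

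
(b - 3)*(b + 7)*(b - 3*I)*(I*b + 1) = I*b^4 + 4*b^3 + 4*I*b^3 + 16*b^2 - 24*I*b^2 - 84*b - 12*I*b + 63*I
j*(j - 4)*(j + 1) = j^3 - 3*j^2 - 4*j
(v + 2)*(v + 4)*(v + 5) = v^3 + 11*v^2 + 38*v + 40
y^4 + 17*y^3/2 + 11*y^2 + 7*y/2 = y*(y + 1/2)*(y + 1)*(y + 7)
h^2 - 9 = (h - 3)*(h + 3)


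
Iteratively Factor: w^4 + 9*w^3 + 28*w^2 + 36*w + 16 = (w + 4)*(w^3 + 5*w^2 + 8*w + 4) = (w + 2)*(w + 4)*(w^2 + 3*w + 2) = (w + 1)*(w + 2)*(w + 4)*(w + 2)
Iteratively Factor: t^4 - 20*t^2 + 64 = (t + 2)*(t^3 - 2*t^2 - 16*t + 32) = (t - 2)*(t + 2)*(t^2 - 16) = (t - 4)*(t - 2)*(t + 2)*(t + 4)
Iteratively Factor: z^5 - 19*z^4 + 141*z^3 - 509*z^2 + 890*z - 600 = (z - 3)*(z^4 - 16*z^3 + 93*z^2 - 230*z + 200) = (z - 5)*(z - 3)*(z^3 - 11*z^2 + 38*z - 40) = (z - 5)*(z - 3)*(z - 2)*(z^2 - 9*z + 20) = (z - 5)^2*(z - 3)*(z - 2)*(z - 4)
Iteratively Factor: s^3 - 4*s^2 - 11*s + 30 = (s + 3)*(s^2 - 7*s + 10) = (s - 2)*(s + 3)*(s - 5)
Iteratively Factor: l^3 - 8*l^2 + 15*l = (l - 5)*(l^2 - 3*l) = (l - 5)*(l - 3)*(l)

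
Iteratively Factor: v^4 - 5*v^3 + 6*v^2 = (v - 3)*(v^3 - 2*v^2) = (v - 3)*(v - 2)*(v^2) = v*(v - 3)*(v - 2)*(v)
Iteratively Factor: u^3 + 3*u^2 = (u + 3)*(u^2) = u*(u + 3)*(u)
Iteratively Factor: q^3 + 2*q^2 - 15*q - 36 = (q + 3)*(q^2 - q - 12) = (q + 3)^2*(q - 4)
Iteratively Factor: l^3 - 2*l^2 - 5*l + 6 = (l - 1)*(l^2 - l - 6) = (l - 3)*(l - 1)*(l + 2)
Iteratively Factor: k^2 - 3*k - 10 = (k + 2)*(k - 5)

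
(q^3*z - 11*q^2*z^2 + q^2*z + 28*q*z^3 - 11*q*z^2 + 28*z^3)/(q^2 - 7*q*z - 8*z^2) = z*(-q^3 + 11*q^2*z - q^2 - 28*q*z^2 + 11*q*z - 28*z^2)/(-q^2 + 7*q*z + 8*z^2)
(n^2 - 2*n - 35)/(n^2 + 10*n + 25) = (n - 7)/(n + 5)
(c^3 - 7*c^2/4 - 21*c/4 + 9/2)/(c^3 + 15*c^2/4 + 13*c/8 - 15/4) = 2*(c - 3)/(2*c + 5)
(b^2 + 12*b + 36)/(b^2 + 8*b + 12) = (b + 6)/(b + 2)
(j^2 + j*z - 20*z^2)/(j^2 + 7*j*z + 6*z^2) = (j^2 + j*z - 20*z^2)/(j^2 + 7*j*z + 6*z^2)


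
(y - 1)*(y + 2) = y^2 + y - 2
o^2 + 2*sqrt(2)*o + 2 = (o + sqrt(2))^2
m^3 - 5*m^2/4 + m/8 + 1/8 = (m - 1)*(m - 1/2)*(m + 1/4)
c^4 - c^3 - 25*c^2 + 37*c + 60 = (c - 4)*(c - 3)*(c + 1)*(c + 5)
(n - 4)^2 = n^2 - 8*n + 16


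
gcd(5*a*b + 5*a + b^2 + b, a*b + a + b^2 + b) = b + 1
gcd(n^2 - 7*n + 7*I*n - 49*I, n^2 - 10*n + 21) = n - 7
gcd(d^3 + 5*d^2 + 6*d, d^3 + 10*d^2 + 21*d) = d^2 + 3*d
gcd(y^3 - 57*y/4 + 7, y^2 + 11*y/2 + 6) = y + 4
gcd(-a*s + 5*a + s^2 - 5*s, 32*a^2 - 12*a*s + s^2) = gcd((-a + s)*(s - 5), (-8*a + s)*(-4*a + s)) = 1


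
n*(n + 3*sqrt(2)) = n^2 + 3*sqrt(2)*n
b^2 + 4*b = b*(b + 4)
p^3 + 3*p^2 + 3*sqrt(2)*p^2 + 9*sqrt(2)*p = p*(p + 3)*(p + 3*sqrt(2))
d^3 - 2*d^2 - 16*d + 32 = (d - 4)*(d - 2)*(d + 4)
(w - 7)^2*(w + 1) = w^3 - 13*w^2 + 35*w + 49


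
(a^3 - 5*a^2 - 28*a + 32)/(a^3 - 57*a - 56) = (a^2 + 3*a - 4)/(a^2 + 8*a + 7)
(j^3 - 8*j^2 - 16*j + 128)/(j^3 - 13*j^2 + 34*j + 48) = (j^2 - 16)/(j^2 - 5*j - 6)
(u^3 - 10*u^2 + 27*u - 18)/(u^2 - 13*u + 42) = (u^2 - 4*u + 3)/(u - 7)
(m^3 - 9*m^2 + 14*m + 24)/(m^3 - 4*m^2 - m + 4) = (m - 6)/(m - 1)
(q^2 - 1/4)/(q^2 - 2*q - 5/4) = (2*q - 1)/(2*q - 5)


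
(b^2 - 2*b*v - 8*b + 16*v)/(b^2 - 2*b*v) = (b - 8)/b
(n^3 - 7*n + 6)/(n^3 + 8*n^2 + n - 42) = (n - 1)/(n + 7)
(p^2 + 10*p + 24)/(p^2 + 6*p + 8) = (p + 6)/(p + 2)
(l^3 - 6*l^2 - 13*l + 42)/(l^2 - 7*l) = l + 1 - 6/l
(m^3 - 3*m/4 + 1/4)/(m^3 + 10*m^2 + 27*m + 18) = (m^2 - m + 1/4)/(m^2 + 9*m + 18)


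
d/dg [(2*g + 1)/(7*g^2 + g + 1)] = (14*g^2 + 2*g - (2*g + 1)*(14*g + 1) + 2)/(7*g^2 + g + 1)^2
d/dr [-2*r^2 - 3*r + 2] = -4*r - 3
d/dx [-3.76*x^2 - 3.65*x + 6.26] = -7.52*x - 3.65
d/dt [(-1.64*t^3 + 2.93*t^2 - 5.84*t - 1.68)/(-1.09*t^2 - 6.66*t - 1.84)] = (1.7876*t^4 + 21.8448*t^3 - 16.8266*t^2 - 14.4448*t - 0.443200000000001)/(1.1881*t^4 + 14.5188*t^3 + 48.3668*t^2 + 24.5088*t + 3.3856)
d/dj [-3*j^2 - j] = -6*j - 1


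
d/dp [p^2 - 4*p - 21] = 2*p - 4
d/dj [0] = 0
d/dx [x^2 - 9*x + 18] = 2*x - 9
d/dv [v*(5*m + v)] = 5*m + 2*v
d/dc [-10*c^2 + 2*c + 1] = 2 - 20*c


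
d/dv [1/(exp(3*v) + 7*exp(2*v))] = (-3*exp(v) - 14)*exp(-2*v)/(exp(v) + 7)^2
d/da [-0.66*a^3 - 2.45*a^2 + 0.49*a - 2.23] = -1.98*a^2 - 4.9*a + 0.49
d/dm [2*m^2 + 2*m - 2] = 4*m + 2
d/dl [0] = 0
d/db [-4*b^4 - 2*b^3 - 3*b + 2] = -16*b^3 - 6*b^2 - 3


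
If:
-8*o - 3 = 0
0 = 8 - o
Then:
No Solution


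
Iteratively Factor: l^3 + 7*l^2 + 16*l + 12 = (l + 2)*(l^2 + 5*l + 6) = (l + 2)^2*(l + 3)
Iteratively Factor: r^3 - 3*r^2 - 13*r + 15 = (r + 3)*(r^2 - 6*r + 5) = (r - 1)*(r + 3)*(r - 5)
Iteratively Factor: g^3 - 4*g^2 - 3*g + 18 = (g + 2)*(g^2 - 6*g + 9) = (g - 3)*(g + 2)*(g - 3)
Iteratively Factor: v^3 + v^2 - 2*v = (v + 2)*(v^2 - v) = (v - 1)*(v + 2)*(v)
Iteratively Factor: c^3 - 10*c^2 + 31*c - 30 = (c - 3)*(c^2 - 7*c + 10) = (c - 5)*(c - 3)*(c - 2)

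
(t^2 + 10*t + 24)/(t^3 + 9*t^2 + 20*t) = (t + 6)/(t*(t + 5))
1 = 1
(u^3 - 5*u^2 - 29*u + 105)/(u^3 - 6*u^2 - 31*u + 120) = (u - 7)/(u - 8)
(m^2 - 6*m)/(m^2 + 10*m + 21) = m*(m - 6)/(m^2 + 10*m + 21)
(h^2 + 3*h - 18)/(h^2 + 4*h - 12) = (h - 3)/(h - 2)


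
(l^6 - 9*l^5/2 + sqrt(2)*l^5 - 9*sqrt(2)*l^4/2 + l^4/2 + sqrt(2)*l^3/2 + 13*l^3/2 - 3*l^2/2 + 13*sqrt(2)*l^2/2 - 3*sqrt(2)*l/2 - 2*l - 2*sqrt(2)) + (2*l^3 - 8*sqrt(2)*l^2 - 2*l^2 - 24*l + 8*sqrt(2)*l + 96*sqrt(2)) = l^6 - 9*l^5/2 + sqrt(2)*l^5 - 9*sqrt(2)*l^4/2 + l^4/2 + sqrt(2)*l^3/2 + 17*l^3/2 - 7*l^2/2 - 3*sqrt(2)*l^2/2 - 26*l + 13*sqrt(2)*l/2 + 94*sqrt(2)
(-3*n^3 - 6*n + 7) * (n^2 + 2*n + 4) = -3*n^5 - 6*n^4 - 18*n^3 - 5*n^2 - 10*n + 28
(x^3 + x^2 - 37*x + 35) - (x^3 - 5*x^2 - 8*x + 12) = 6*x^2 - 29*x + 23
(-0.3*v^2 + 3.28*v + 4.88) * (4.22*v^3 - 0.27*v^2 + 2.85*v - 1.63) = -1.266*v^5 + 13.9226*v^4 + 18.853*v^3 + 8.5194*v^2 + 8.5616*v - 7.9544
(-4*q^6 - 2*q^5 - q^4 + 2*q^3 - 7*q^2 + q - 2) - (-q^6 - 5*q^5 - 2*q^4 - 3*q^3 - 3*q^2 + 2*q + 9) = -3*q^6 + 3*q^5 + q^4 + 5*q^3 - 4*q^2 - q - 11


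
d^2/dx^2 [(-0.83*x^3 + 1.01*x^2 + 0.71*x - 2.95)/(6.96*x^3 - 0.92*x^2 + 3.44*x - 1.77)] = (87.22272*x^6 + 325.594368*x^5 - 2009.900448*x^4 + 433.080472*x^3 - 313.348056*x^2 - 184.571706*x - 45.236126)/(337.153536*x^9 - 133.698816*x^8 + 517.590144*x^7 - 390.165632*x^6 + 323.8224*x^5 - 291.423408*x^4 + 139.732712*x^3 - 71.48322*x^2 + 32.331528*x - 5.545233)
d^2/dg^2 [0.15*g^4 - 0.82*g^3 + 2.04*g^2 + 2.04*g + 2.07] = 1.8*g^2 - 4.92*g + 4.08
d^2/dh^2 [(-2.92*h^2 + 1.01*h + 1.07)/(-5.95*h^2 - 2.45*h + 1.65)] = (1.13686837721616e-13*h^4 - 156.64565*h^3 - 55.2814500000001*h^2 - 153.0816*h - 26.12125)/(210.644875*h^6 + 260.208375*h^5 - 68.09775*h^4 - 129.611125*h^3 + 18.88425*h^2 + 20.010375*h - 4.492125)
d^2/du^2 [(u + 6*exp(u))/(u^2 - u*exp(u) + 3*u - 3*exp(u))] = (2*(u + 6*exp(u))*(u*exp(u) - 2*u + 4*exp(u) - 3)^2 + ((u + 6*exp(u))*(u*exp(u) + 5*exp(u) - 2) + 2*(6*exp(u) + 1)*(u*exp(u) - 2*u + 4*exp(u) - 3))*(u^2 - u*exp(u) + 3*u - 3*exp(u)) + 6*(u^2 - u*exp(u) + 3*u - 3*exp(u))^2*exp(u))/(u^2 - u*exp(u) + 3*u - 3*exp(u))^3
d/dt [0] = 0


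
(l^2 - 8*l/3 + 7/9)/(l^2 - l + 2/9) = (3*l - 7)/(3*l - 2)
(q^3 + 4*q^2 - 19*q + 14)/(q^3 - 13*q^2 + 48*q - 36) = (q^2 + 5*q - 14)/(q^2 - 12*q + 36)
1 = 1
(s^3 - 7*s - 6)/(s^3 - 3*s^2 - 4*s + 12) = (s + 1)/(s - 2)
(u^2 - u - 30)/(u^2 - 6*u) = (u + 5)/u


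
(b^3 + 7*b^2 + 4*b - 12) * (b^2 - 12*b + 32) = b^5 - 5*b^4 - 48*b^3 + 164*b^2 + 272*b - 384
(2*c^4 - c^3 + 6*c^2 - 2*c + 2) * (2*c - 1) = 4*c^5 - 4*c^4 + 13*c^3 - 10*c^2 + 6*c - 2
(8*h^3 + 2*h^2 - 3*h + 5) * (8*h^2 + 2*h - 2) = 64*h^5 + 32*h^4 - 36*h^3 + 30*h^2 + 16*h - 10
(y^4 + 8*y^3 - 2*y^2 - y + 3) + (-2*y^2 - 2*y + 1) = y^4 + 8*y^3 - 4*y^2 - 3*y + 4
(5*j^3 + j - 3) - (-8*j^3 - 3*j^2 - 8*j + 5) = 13*j^3 + 3*j^2 + 9*j - 8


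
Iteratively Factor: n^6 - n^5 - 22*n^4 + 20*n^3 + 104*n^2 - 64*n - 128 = (n - 4)*(n^5 + 3*n^4 - 10*n^3 - 20*n^2 + 24*n + 32) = (n - 4)*(n - 2)*(n^4 + 5*n^3 - 20*n - 16) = (n - 4)*(n - 2)*(n + 2)*(n^3 + 3*n^2 - 6*n - 8) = (n - 4)*(n - 2)*(n + 1)*(n + 2)*(n^2 + 2*n - 8) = (n - 4)*(n - 2)*(n + 1)*(n + 2)*(n + 4)*(n - 2)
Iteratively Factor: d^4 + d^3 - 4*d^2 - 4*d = (d + 1)*(d^3 - 4*d) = (d - 2)*(d + 1)*(d^2 + 2*d) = (d - 2)*(d + 1)*(d + 2)*(d)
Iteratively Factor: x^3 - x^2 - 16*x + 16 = (x - 1)*(x^2 - 16) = (x - 1)*(x + 4)*(x - 4)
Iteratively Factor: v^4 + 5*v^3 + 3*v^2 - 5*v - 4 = (v + 1)*(v^3 + 4*v^2 - v - 4) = (v - 1)*(v + 1)*(v^2 + 5*v + 4) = (v - 1)*(v + 1)*(v + 4)*(v + 1)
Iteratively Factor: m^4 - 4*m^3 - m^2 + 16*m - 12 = (m - 3)*(m^3 - m^2 - 4*m + 4) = (m - 3)*(m - 1)*(m^2 - 4) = (m - 3)*(m - 2)*(m - 1)*(m + 2)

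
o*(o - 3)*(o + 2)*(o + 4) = o^4 + 3*o^3 - 10*o^2 - 24*o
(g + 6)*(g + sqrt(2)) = g^2 + sqrt(2)*g + 6*g + 6*sqrt(2)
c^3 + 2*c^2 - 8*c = c*(c - 2)*(c + 4)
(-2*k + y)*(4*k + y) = -8*k^2 + 2*k*y + y^2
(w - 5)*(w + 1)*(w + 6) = w^3 + 2*w^2 - 29*w - 30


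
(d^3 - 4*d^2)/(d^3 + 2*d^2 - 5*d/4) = 4*d*(d - 4)/(4*d^2 + 8*d - 5)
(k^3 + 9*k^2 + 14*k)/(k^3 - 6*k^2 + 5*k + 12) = k*(k^2 + 9*k + 14)/(k^3 - 6*k^2 + 5*k + 12)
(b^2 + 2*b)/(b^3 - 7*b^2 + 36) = b/(b^2 - 9*b + 18)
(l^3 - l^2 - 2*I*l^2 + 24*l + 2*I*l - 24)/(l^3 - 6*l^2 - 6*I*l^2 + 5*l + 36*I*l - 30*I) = (l + 4*I)/(l - 5)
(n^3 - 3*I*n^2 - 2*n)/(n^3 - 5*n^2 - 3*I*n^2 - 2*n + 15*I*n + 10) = n/(n - 5)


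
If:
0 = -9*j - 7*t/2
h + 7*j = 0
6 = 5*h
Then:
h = 6/5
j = -6/35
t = 108/245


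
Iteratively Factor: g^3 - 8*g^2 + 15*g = (g)*(g^2 - 8*g + 15) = g*(g - 5)*(g - 3)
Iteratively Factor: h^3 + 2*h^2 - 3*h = (h + 3)*(h^2 - h) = (h - 1)*(h + 3)*(h)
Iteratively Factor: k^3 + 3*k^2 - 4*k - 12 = (k - 2)*(k^2 + 5*k + 6) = (k - 2)*(k + 3)*(k + 2)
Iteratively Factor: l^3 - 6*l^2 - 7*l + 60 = (l - 4)*(l^2 - 2*l - 15) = (l - 4)*(l + 3)*(l - 5)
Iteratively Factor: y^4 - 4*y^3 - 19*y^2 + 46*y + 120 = (y + 2)*(y^3 - 6*y^2 - 7*y + 60) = (y - 4)*(y + 2)*(y^2 - 2*y - 15) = (y - 5)*(y - 4)*(y + 2)*(y + 3)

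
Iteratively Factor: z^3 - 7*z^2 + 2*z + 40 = (z - 4)*(z^2 - 3*z - 10) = (z - 4)*(z + 2)*(z - 5)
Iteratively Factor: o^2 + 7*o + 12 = (o + 4)*(o + 3)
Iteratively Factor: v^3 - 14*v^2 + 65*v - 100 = (v - 5)*(v^2 - 9*v + 20) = (v - 5)*(v - 4)*(v - 5)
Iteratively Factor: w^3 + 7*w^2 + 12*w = (w)*(w^2 + 7*w + 12) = w*(w + 3)*(w + 4)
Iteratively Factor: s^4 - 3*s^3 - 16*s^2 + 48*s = (s)*(s^3 - 3*s^2 - 16*s + 48) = s*(s + 4)*(s^2 - 7*s + 12) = s*(s - 4)*(s + 4)*(s - 3)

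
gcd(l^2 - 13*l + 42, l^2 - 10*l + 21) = l - 7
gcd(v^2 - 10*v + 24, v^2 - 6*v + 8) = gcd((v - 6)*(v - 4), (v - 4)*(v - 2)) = v - 4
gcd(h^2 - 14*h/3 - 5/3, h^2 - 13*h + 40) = h - 5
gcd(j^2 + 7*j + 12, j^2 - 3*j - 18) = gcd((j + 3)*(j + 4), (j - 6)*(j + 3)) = j + 3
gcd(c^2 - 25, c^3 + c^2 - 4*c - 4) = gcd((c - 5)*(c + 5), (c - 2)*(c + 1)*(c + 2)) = 1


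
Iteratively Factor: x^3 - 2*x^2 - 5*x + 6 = (x - 1)*(x^2 - x - 6) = (x - 3)*(x - 1)*(x + 2)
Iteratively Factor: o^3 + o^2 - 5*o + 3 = (o + 3)*(o^2 - 2*o + 1) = (o - 1)*(o + 3)*(o - 1)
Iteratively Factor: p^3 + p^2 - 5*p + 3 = (p - 1)*(p^2 + 2*p - 3) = (p - 1)^2*(p + 3)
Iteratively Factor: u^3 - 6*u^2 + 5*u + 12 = (u + 1)*(u^2 - 7*u + 12) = (u - 3)*(u + 1)*(u - 4)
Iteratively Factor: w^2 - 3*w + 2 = (w - 2)*(w - 1)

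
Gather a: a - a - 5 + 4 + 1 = 0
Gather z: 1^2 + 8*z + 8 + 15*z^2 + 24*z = 15*z^2 + 32*z + 9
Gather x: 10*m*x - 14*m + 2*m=10*m*x - 12*m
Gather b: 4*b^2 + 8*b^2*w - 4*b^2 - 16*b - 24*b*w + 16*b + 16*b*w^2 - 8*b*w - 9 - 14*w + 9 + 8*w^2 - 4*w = 8*b^2*w + b*(16*w^2 - 32*w) + 8*w^2 - 18*w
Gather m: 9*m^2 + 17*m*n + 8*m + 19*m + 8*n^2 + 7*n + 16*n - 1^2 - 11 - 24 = 9*m^2 + m*(17*n + 27) + 8*n^2 + 23*n - 36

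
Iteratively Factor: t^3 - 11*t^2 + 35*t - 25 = (t - 5)*(t^2 - 6*t + 5) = (t - 5)^2*(t - 1)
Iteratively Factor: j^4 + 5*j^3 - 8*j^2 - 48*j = (j - 3)*(j^3 + 8*j^2 + 16*j) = (j - 3)*(j + 4)*(j^2 + 4*j) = (j - 3)*(j + 4)^2*(j)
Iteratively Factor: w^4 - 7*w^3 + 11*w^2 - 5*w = (w - 5)*(w^3 - 2*w^2 + w) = (w - 5)*(w - 1)*(w^2 - w) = w*(w - 5)*(w - 1)*(w - 1)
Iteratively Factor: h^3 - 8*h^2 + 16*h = (h - 4)*(h^2 - 4*h) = h*(h - 4)*(h - 4)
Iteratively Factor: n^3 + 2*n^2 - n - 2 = (n + 2)*(n^2 - 1) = (n - 1)*(n + 2)*(n + 1)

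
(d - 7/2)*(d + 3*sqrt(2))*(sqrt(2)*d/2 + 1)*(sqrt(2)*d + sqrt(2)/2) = d^4 - 3*d^3 + 4*sqrt(2)*d^3 - 12*sqrt(2)*d^2 + 17*d^2/4 - 18*d - 7*sqrt(2)*d - 21/2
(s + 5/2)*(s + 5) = s^2 + 15*s/2 + 25/2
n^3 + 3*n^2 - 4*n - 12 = (n - 2)*(n + 2)*(n + 3)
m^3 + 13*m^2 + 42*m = m*(m + 6)*(m + 7)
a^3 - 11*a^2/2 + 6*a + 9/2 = (a - 3)^2*(a + 1/2)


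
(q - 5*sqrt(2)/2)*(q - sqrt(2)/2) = q^2 - 3*sqrt(2)*q + 5/2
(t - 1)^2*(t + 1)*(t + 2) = t^4 + t^3 - 3*t^2 - t + 2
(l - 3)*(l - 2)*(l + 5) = l^3 - 19*l + 30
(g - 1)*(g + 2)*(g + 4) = g^3 + 5*g^2 + 2*g - 8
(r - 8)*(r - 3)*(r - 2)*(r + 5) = r^4 - 8*r^3 - 19*r^2 + 182*r - 240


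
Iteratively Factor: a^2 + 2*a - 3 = (a - 1)*(a + 3)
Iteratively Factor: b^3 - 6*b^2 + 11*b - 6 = (b - 3)*(b^2 - 3*b + 2) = (b - 3)*(b - 2)*(b - 1)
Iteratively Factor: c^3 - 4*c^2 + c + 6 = (c - 2)*(c^2 - 2*c - 3) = (c - 2)*(c + 1)*(c - 3)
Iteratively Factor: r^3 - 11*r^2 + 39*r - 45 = (r - 3)*(r^2 - 8*r + 15) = (r - 5)*(r - 3)*(r - 3)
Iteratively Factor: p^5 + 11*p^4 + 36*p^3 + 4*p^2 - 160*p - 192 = (p + 4)*(p^4 + 7*p^3 + 8*p^2 - 28*p - 48) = (p + 4)^2*(p^3 + 3*p^2 - 4*p - 12) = (p + 2)*(p + 4)^2*(p^2 + p - 6) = (p - 2)*(p + 2)*(p + 4)^2*(p + 3)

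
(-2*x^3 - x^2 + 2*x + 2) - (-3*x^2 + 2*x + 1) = -2*x^3 + 2*x^2 + 1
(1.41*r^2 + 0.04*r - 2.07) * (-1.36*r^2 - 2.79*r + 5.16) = -1.9176*r^4 - 3.9883*r^3 + 9.9792*r^2 + 5.9817*r - 10.6812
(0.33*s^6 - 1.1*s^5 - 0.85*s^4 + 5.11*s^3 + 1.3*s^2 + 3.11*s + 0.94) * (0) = 0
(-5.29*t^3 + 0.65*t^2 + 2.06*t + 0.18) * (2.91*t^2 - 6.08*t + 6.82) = -15.3939*t^5 + 34.0547*t^4 - 34.0352*t^3 - 7.568*t^2 + 12.9548*t + 1.2276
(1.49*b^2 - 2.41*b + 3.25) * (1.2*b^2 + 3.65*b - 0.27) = 1.788*b^4 + 2.5465*b^3 - 5.2988*b^2 + 12.5132*b - 0.8775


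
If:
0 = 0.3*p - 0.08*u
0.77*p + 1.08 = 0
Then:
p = -1.40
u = -5.26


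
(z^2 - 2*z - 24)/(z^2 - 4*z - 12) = (z + 4)/(z + 2)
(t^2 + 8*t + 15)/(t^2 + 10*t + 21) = (t + 5)/(t + 7)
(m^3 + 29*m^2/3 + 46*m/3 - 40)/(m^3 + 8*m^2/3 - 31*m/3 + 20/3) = (m + 6)/(m - 1)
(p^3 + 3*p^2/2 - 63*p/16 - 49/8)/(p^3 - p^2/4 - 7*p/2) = (p + 7/4)/p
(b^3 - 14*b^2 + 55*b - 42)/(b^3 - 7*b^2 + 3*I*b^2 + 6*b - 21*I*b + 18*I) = (b - 7)/(b + 3*I)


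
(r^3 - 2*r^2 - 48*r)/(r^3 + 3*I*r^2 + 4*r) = (r^2 - 2*r - 48)/(r^2 + 3*I*r + 4)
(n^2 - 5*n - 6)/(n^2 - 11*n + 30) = (n + 1)/(n - 5)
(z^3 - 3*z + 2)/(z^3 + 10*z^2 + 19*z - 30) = (z^2 + z - 2)/(z^2 + 11*z + 30)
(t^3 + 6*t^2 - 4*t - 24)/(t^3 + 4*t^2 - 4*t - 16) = (t + 6)/(t + 4)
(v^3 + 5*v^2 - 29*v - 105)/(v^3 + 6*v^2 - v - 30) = (v^2 + 2*v - 35)/(v^2 + 3*v - 10)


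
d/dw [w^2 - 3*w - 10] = 2*w - 3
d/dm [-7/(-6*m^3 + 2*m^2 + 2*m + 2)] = 7*(-9*m^2 + 2*m + 1)/(2*(-3*m^3 + m^2 + m + 1)^2)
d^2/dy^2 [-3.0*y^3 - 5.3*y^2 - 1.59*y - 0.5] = -18.0*y - 10.6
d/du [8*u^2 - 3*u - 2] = 16*u - 3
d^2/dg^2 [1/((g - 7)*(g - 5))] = 2*((g - 7)^2 + (g - 7)*(g - 5) + (g - 5)^2)/((g - 7)^3*(g - 5)^3)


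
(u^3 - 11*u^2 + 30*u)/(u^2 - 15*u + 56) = u*(u^2 - 11*u + 30)/(u^2 - 15*u + 56)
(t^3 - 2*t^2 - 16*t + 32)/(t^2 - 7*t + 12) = (t^2 + 2*t - 8)/(t - 3)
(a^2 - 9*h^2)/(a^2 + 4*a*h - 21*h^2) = (a + 3*h)/(a + 7*h)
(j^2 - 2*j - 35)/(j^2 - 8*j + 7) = (j + 5)/(j - 1)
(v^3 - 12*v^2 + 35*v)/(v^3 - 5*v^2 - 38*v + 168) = v*(v - 5)/(v^2 + 2*v - 24)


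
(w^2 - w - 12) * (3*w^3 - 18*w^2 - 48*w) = 3*w^5 - 21*w^4 - 66*w^3 + 264*w^2 + 576*w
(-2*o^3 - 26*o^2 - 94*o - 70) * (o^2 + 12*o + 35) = -2*o^5 - 50*o^4 - 476*o^3 - 2108*o^2 - 4130*o - 2450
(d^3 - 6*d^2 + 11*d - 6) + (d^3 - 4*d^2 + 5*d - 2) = 2*d^3 - 10*d^2 + 16*d - 8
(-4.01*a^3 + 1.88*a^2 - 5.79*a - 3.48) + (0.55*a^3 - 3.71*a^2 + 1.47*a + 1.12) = -3.46*a^3 - 1.83*a^2 - 4.32*a - 2.36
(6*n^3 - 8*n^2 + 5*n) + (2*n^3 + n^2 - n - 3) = 8*n^3 - 7*n^2 + 4*n - 3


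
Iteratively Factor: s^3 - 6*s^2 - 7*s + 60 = (s - 4)*(s^2 - 2*s - 15) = (s - 4)*(s + 3)*(s - 5)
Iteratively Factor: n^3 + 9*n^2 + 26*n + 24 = (n + 4)*(n^2 + 5*n + 6) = (n + 3)*(n + 4)*(n + 2)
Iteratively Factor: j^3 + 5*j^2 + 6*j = (j)*(j^2 + 5*j + 6) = j*(j + 2)*(j + 3)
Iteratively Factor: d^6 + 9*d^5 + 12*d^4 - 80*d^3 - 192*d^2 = (d + 4)*(d^5 + 5*d^4 - 8*d^3 - 48*d^2) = (d - 3)*(d + 4)*(d^4 + 8*d^3 + 16*d^2) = d*(d - 3)*(d + 4)*(d^3 + 8*d^2 + 16*d) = d^2*(d - 3)*(d + 4)*(d^2 + 8*d + 16) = d^2*(d - 3)*(d + 4)^2*(d + 4)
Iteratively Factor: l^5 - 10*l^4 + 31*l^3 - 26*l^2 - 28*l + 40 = (l - 2)*(l^4 - 8*l^3 + 15*l^2 + 4*l - 20) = (l - 2)*(l + 1)*(l^3 - 9*l^2 + 24*l - 20) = (l - 5)*(l - 2)*(l + 1)*(l^2 - 4*l + 4) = (l - 5)*(l - 2)^2*(l + 1)*(l - 2)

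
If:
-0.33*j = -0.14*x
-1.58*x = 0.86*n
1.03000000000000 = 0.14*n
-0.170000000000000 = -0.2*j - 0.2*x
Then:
No Solution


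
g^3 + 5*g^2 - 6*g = g*(g - 1)*(g + 6)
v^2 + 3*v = v*(v + 3)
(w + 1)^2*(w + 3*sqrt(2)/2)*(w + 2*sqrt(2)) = w^4 + 2*w^3 + 7*sqrt(2)*w^3/2 + 7*w^2 + 7*sqrt(2)*w^2 + 7*sqrt(2)*w/2 + 12*w + 6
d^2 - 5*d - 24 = (d - 8)*(d + 3)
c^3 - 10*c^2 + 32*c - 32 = (c - 4)^2*(c - 2)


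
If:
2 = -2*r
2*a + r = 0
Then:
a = 1/2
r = -1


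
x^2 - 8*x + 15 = (x - 5)*(x - 3)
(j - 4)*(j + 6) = j^2 + 2*j - 24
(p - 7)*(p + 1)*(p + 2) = p^3 - 4*p^2 - 19*p - 14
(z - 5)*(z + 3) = z^2 - 2*z - 15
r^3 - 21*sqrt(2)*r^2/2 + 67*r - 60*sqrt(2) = (r - 5*sqrt(2))*(r - 4*sqrt(2))*(r - 3*sqrt(2)/2)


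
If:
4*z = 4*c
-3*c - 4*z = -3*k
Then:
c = z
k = 7*z/3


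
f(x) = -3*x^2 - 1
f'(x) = -6*x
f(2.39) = -18.14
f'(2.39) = -14.34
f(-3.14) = -30.58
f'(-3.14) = 18.84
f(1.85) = -11.27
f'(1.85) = -11.10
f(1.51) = -7.84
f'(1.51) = -9.06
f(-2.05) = -13.61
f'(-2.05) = 12.30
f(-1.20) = -5.32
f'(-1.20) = 7.20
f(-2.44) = -18.86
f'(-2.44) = 14.64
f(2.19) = -15.39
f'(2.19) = -13.14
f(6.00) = -109.00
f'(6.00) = -36.00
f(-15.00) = -676.00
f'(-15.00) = 90.00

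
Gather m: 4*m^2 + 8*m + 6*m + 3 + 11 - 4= 4*m^2 + 14*m + 10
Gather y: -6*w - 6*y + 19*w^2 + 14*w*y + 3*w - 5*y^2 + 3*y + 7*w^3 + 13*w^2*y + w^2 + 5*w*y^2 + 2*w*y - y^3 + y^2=7*w^3 + 20*w^2 - 3*w - y^3 + y^2*(5*w - 4) + y*(13*w^2 + 16*w - 3)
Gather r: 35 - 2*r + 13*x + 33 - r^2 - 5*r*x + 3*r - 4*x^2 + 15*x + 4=-r^2 + r*(1 - 5*x) - 4*x^2 + 28*x + 72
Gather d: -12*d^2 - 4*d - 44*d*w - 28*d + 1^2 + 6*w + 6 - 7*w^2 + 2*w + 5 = -12*d^2 + d*(-44*w - 32) - 7*w^2 + 8*w + 12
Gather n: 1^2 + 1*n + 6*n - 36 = 7*n - 35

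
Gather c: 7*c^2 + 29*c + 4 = 7*c^2 + 29*c + 4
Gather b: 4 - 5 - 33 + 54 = 20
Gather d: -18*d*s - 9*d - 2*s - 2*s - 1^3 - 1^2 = d*(-18*s - 9) - 4*s - 2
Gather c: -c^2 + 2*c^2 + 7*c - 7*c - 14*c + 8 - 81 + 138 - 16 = c^2 - 14*c + 49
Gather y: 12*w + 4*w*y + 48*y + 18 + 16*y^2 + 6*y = 12*w + 16*y^2 + y*(4*w + 54) + 18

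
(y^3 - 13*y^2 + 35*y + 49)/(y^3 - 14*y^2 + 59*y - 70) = (y^2 - 6*y - 7)/(y^2 - 7*y + 10)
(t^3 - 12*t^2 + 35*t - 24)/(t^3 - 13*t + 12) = (t - 8)/(t + 4)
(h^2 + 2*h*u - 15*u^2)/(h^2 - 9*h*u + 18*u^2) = (-h - 5*u)/(-h + 6*u)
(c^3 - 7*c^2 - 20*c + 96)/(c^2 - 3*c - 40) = (c^2 + c - 12)/(c + 5)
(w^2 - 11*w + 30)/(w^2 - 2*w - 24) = (w - 5)/(w + 4)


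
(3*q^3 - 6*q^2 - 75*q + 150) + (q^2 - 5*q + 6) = 3*q^3 - 5*q^2 - 80*q + 156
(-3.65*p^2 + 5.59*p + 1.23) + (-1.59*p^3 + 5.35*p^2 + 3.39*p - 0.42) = -1.59*p^3 + 1.7*p^2 + 8.98*p + 0.81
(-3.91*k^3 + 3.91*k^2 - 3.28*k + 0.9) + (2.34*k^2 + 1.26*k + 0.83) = -3.91*k^3 + 6.25*k^2 - 2.02*k + 1.73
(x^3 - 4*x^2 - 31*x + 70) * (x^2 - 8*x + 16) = x^5 - 12*x^4 + 17*x^3 + 254*x^2 - 1056*x + 1120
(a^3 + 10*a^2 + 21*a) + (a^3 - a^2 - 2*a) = 2*a^3 + 9*a^2 + 19*a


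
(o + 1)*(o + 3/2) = o^2 + 5*o/2 + 3/2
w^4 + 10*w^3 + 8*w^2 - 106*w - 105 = (w - 3)*(w + 1)*(w + 5)*(w + 7)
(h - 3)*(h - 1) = h^2 - 4*h + 3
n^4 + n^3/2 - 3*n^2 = n^2*(n - 3/2)*(n + 2)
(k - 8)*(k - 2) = k^2 - 10*k + 16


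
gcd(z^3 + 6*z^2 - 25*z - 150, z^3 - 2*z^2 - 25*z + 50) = z^2 - 25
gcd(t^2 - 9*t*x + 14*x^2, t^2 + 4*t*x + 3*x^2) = 1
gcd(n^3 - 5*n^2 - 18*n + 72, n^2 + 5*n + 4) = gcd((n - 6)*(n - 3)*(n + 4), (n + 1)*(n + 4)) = n + 4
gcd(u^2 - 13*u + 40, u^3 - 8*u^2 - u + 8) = u - 8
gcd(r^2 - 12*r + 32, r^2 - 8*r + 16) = r - 4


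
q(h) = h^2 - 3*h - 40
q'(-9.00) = -21.00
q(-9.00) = 68.00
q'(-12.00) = -27.00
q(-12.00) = 140.00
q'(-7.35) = -17.70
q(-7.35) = 36.07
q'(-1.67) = -6.34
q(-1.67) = -32.20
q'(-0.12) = -3.24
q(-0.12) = -39.63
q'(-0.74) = -4.48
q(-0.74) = -37.23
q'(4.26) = 5.52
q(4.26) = -34.63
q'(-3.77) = -10.54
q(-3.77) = -14.48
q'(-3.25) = -9.50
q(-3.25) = -19.69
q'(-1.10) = -5.20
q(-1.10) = -35.49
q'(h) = 2*h - 3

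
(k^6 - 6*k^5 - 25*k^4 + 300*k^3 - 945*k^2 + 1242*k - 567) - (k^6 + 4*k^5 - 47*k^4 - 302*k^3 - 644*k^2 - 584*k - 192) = -10*k^5 + 22*k^4 + 602*k^3 - 301*k^2 + 1826*k - 375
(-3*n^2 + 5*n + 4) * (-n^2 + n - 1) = 3*n^4 - 8*n^3 + 4*n^2 - n - 4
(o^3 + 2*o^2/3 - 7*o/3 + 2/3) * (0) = 0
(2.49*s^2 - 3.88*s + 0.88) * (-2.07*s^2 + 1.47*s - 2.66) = -5.1543*s^4 + 11.6919*s^3 - 14.1486*s^2 + 11.6144*s - 2.3408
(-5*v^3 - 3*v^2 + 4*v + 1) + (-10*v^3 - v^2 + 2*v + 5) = -15*v^3 - 4*v^2 + 6*v + 6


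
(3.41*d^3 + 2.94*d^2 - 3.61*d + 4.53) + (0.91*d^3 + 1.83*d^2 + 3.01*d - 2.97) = 4.32*d^3 + 4.77*d^2 - 0.6*d + 1.56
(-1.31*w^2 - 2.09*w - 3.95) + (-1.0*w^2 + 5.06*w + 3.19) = -2.31*w^2 + 2.97*w - 0.76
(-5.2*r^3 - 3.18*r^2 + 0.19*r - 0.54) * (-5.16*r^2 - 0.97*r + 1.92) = 26.832*r^5 + 21.4528*r^4 - 7.8798*r^3 - 3.5035*r^2 + 0.8886*r - 1.0368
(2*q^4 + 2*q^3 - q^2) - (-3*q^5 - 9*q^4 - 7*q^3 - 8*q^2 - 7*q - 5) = 3*q^5 + 11*q^4 + 9*q^3 + 7*q^2 + 7*q + 5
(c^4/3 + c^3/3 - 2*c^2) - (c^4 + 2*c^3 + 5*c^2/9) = -2*c^4/3 - 5*c^3/3 - 23*c^2/9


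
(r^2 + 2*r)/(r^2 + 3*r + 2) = r/(r + 1)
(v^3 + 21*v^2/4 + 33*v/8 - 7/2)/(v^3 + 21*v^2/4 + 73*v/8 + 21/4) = (2*v^2 + 7*v - 4)/(2*v^2 + 7*v + 6)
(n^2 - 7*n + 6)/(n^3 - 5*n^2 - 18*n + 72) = (n - 1)/(n^2 + n - 12)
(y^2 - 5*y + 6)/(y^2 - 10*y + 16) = (y - 3)/(y - 8)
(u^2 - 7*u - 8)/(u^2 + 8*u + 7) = (u - 8)/(u + 7)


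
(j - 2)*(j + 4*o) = j^2 + 4*j*o - 2*j - 8*o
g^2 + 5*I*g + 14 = (g - 2*I)*(g + 7*I)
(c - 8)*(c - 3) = c^2 - 11*c + 24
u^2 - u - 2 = (u - 2)*(u + 1)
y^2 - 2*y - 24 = (y - 6)*(y + 4)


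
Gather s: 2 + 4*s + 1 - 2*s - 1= 2*s + 2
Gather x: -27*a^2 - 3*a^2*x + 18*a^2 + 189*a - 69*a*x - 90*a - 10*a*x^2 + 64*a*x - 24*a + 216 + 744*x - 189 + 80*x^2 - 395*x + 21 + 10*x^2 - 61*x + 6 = -9*a^2 + 75*a + x^2*(90 - 10*a) + x*(-3*a^2 - 5*a + 288) + 54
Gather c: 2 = 2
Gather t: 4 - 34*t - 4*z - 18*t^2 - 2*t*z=-18*t^2 + t*(-2*z - 34) - 4*z + 4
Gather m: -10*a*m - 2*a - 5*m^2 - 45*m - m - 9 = -2*a - 5*m^2 + m*(-10*a - 46) - 9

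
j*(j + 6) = j^2 + 6*j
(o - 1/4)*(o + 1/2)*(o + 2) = o^3 + 9*o^2/4 + 3*o/8 - 1/4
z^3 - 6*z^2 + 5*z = z*(z - 5)*(z - 1)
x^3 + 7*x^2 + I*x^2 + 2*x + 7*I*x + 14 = (x + 7)*(x - I)*(x + 2*I)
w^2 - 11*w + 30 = (w - 6)*(w - 5)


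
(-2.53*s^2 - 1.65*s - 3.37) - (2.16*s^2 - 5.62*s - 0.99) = -4.69*s^2 + 3.97*s - 2.38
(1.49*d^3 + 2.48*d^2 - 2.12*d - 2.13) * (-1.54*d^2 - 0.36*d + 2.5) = -2.2946*d^5 - 4.3556*d^4 + 6.097*d^3 + 10.2434*d^2 - 4.5332*d - 5.325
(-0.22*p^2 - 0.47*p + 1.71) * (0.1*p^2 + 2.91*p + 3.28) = -0.022*p^4 - 0.6872*p^3 - 1.9183*p^2 + 3.4345*p + 5.6088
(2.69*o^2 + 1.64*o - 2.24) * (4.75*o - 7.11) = 12.7775*o^3 - 11.3359*o^2 - 22.3004*o + 15.9264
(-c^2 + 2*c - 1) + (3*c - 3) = -c^2 + 5*c - 4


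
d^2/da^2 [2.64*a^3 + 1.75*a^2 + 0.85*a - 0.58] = 15.84*a + 3.5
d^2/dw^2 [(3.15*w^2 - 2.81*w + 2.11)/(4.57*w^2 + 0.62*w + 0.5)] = (-135.223558*w^3 + 221.216334*w^2 + 74.395944*w - 4.703332)/(95.443993*w^6 + 38.845914*w^5 + 36.597474*w^4 + 8.738528*w^3 + 4.0041*w^2 + 0.465*w + 0.125)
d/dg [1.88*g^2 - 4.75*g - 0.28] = 3.76*g - 4.75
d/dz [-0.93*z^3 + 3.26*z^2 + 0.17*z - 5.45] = -2.79*z^2 + 6.52*z + 0.17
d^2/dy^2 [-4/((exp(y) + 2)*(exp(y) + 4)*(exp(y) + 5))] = (-36*exp(5*y) - 484*exp(4*y) - 2240*exp(3*y) - 3576*exp(2*y) + 1264*exp(y) + 6080)*exp(y)/(exp(9*y) + 33*exp(8*y) + 477*exp(7*y) + 3959*exp(6*y) + 20766*exp(5*y) + 71292*exp(4*y) + 159992*exp(3*y) + 226080*exp(2*y) + 182400*exp(y) + 64000)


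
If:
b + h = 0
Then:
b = -h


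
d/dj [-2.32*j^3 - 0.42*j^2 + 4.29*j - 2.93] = -6.96*j^2 - 0.84*j + 4.29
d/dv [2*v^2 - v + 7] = 4*v - 1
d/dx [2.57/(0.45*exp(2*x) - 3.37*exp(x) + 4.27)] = (8.6609 - 2.313*exp(x))*exp(x)/(0.45*exp(2*x) - 3.37*exp(x) + 4.27)^2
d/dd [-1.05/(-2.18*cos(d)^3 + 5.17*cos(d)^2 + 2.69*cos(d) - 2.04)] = (6.867*cos(d)^2 - 10.857*cos(d) - 2.8245)*sin(d)/(2.18*cos(d)^3 - 5.17*cos(d)^2 - 2.69*cos(d) + 2.04)^2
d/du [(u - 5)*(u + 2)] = 2*u - 3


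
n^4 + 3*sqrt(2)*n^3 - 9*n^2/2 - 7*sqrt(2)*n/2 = n*(n - sqrt(2))*(n + sqrt(2)/2)*(n + 7*sqrt(2)/2)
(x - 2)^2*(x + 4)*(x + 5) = x^4 + 5*x^3 - 12*x^2 - 44*x + 80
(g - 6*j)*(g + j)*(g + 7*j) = g^3 + 2*g^2*j - 41*g*j^2 - 42*j^3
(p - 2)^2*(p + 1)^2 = p^4 - 2*p^3 - 3*p^2 + 4*p + 4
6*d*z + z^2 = z*(6*d + z)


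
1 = 1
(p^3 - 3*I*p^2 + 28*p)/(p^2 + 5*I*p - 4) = p*(p - 7*I)/(p + I)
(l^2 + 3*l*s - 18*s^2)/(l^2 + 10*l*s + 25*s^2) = (l^2 + 3*l*s - 18*s^2)/(l^2 + 10*l*s + 25*s^2)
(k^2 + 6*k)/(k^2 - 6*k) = (k + 6)/(k - 6)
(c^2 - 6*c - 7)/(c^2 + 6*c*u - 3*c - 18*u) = (c^2 - 6*c - 7)/(c^2 + 6*c*u - 3*c - 18*u)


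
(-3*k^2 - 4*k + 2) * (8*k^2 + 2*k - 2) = -24*k^4 - 38*k^3 + 14*k^2 + 12*k - 4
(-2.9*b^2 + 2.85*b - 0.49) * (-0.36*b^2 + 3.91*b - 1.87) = 1.044*b^4 - 12.365*b^3 + 16.7429*b^2 - 7.2454*b + 0.9163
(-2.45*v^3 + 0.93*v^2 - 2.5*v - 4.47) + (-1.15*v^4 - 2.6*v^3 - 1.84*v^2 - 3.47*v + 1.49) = -1.15*v^4 - 5.05*v^3 - 0.91*v^2 - 5.97*v - 2.98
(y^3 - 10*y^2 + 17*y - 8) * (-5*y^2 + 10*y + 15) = -5*y^5 + 60*y^4 - 170*y^3 + 60*y^2 + 175*y - 120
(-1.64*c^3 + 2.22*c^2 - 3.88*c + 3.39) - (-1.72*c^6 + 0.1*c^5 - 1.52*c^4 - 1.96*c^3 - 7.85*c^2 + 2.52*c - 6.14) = 1.72*c^6 - 0.1*c^5 + 1.52*c^4 + 0.32*c^3 + 10.07*c^2 - 6.4*c + 9.53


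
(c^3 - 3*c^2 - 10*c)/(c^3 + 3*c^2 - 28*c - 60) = c/(c + 6)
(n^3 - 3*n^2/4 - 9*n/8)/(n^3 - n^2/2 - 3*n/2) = (n + 3/4)/(n + 1)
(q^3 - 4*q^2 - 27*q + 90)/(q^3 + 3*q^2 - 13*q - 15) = (q - 6)/(q + 1)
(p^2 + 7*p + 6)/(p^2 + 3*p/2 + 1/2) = 2*(p + 6)/(2*p + 1)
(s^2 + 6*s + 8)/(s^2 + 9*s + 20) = (s + 2)/(s + 5)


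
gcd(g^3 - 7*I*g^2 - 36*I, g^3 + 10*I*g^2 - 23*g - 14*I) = g + 2*I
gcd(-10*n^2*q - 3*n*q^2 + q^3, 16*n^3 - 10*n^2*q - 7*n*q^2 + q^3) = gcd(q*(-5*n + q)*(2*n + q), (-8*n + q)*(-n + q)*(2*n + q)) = 2*n + q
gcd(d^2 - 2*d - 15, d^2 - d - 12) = d + 3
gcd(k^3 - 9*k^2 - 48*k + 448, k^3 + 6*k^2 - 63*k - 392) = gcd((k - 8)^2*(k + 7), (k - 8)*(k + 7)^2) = k^2 - k - 56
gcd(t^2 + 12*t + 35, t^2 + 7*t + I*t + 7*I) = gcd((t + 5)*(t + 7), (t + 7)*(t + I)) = t + 7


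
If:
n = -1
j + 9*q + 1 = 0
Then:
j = -9*q - 1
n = -1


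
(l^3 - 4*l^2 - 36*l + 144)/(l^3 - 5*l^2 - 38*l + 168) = (l - 6)/(l - 7)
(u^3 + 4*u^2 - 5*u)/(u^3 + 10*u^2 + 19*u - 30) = u/(u + 6)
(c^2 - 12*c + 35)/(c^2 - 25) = (c - 7)/(c + 5)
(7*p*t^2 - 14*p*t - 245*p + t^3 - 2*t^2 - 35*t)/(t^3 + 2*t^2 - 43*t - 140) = (7*p + t)/(t + 4)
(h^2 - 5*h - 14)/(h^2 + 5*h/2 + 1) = 2*(h - 7)/(2*h + 1)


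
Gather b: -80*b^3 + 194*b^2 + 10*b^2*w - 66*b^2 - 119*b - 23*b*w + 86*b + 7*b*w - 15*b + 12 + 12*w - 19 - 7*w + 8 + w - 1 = -80*b^3 + b^2*(10*w + 128) + b*(-16*w - 48) + 6*w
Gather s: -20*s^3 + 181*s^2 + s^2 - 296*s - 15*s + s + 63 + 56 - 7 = -20*s^3 + 182*s^2 - 310*s + 112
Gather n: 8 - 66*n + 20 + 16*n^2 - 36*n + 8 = 16*n^2 - 102*n + 36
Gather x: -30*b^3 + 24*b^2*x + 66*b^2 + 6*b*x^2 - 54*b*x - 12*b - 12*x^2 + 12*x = -30*b^3 + 66*b^2 - 12*b + x^2*(6*b - 12) + x*(24*b^2 - 54*b + 12)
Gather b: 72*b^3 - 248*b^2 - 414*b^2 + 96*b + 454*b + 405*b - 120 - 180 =72*b^3 - 662*b^2 + 955*b - 300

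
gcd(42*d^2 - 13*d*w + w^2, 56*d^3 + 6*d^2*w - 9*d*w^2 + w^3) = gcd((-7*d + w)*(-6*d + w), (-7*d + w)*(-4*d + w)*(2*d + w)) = -7*d + w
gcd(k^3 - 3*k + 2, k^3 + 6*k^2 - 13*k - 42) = k + 2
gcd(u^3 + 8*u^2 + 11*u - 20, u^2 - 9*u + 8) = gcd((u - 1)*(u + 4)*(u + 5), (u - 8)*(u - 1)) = u - 1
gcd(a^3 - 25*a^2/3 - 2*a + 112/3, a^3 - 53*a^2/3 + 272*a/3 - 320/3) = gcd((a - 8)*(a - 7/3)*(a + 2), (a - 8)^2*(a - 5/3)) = a - 8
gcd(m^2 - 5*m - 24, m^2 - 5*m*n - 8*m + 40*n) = m - 8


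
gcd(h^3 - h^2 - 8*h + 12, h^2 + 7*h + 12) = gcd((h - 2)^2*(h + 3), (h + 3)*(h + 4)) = h + 3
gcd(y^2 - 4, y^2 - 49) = 1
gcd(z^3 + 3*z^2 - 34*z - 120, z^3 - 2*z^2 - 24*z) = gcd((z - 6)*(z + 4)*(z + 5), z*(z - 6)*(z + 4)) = z^2 - 2*z - 24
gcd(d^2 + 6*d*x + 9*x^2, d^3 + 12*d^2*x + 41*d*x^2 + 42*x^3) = d + 3*x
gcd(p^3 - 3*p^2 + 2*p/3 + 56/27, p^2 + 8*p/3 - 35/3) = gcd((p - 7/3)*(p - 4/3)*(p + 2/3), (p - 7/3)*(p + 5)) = p - 7/3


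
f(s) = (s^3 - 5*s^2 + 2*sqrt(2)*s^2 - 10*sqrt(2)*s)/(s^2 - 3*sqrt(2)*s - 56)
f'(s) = (-2*s + 3*sqrt(2))*(s^3 - 5*s^2 + 2*sqrt(2)*s^2 - 10*sqrt(2)*s)/(s^2 - 3*sqrt(2)*s - 56)^2 + (3*s^2 - 10*s + 4*sqrt(2)*s - 10*sqrt(2))/(s^2 - 3*sqrt(2)*s - 56) = (s^4 - 6*sqrt(2)*s^3 - 180*s^2 + 25*sqrt(2)*s^2 - 224*sqrt(2)*s + 560*s + 560*sqrt(2))/(s^4 - 6*sqrt(2)*s^3 - 94*s^2 + 336*sqrt(2)*s + 3136)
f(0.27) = 0.07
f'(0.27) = 0.26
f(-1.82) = -0.28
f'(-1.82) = -0.03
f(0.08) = 0.02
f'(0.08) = 0.26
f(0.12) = 0.03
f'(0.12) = 0.26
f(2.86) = 0.58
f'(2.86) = 0.05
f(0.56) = 0.15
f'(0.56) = 0.26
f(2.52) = 0.55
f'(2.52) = 0.11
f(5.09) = -0.07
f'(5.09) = -0.81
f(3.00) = 0.59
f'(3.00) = 0.02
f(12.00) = 33.58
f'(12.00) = -8.03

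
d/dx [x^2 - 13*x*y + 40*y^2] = 2*x - 13*y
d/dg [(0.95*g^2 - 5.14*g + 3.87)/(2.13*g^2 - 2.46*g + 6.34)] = (8.6112*g^2 - 4.4402*g - 23.0674)/(4.5369*g^4 - 10.4796*g^3 + 33.06*g^2 - 31.1928*g + 40.1956)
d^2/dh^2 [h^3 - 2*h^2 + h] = 6*h - 4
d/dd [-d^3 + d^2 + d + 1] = -3*d^2 + 2*d + 1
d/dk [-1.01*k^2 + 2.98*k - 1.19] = 2.98 - 2.02*k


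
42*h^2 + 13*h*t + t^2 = (6*h + t)*(7*h + t)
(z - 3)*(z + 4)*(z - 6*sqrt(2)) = z^3 - 6*sqrt(2)*z^2 + z^2 - 12*z - 6*sqrt(2)*z + 72*sqrt(2)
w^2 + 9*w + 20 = (w + 4)*(w + 5)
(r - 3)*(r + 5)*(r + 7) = r^3 + 9*r^2 - r - 105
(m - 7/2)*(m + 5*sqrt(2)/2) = m^2 - 7*m/2 + 5*sqrt(2)*m/2 - 35*sqrt(2)/4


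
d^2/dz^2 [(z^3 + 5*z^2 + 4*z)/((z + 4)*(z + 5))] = 40/(z^3 + 15*z^2 + 75*z + 125)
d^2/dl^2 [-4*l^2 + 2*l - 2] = -8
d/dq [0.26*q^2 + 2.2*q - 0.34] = 0.52*q + 2.2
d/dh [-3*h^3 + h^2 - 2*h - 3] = -9*h^2 + 2*h - 2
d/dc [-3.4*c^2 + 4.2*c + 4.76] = 4.2 - 6.8*c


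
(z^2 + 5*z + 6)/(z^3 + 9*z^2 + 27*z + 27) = (z + 2)/(z^2 + 6*z + 9)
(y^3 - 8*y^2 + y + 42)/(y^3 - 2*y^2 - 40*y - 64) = (y^2 - 10*y + 21)/(y^2 - 4*y - 32)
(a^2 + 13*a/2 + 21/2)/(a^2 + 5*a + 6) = (a + 7/2)/(a + 2)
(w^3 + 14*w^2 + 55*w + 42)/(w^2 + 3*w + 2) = (w^2 + 13*w + 42)/(w + 2)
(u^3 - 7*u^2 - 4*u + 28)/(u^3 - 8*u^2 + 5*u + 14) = (u + 2)/(u + 1)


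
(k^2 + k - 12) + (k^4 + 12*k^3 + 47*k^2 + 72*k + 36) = k^4 + 12*k^3 + 48*k^2 + 73*k + 24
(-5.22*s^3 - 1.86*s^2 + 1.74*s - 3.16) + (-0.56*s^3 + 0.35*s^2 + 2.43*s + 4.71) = -5.78*s^3 - 1.51*s^2 + 4.17*s + 1.55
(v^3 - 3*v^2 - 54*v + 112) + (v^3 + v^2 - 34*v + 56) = 2*v^3 - 2*v^2 - 88*v + 168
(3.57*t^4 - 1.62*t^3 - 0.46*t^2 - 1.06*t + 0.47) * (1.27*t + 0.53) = 4.5339*t^5 - 0.1653*t^4 - 1.4428*t^3 - 1.59*t^2 + 0.0350999999999999*t + 0.2491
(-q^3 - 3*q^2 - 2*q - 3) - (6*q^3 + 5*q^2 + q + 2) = -7*q^3 - 8*q^2 - 3*q - 5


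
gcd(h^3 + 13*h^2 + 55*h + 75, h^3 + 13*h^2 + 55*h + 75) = h^3 + 13*h^2 + 55*h + 75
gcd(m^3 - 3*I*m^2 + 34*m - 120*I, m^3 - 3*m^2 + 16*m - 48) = m - 4*I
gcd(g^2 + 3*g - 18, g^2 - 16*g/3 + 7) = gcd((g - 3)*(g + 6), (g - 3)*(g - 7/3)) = g - 3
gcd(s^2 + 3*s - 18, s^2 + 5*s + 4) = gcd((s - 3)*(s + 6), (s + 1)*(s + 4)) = 1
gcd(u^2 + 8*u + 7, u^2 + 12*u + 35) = u + 7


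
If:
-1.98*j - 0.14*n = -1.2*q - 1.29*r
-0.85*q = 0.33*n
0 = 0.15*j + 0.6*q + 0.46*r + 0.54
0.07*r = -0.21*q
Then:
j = -0.66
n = -1.46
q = 0.57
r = -1.70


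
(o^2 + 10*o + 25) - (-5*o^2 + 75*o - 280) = 6*o^2 - 65*o + 305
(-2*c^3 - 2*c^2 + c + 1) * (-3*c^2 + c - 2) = 6*c^5 + 4*c^4 - c^3 + 2*c^2 - c - 2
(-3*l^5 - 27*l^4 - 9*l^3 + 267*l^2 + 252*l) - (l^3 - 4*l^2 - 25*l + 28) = -3*l^5 - 27*l^4 - 10*l^3 + 271*l^2 + 277*l - 28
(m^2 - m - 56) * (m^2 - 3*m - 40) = m^4 - 4*m^3 - 93*m^2 + 208*m + 2240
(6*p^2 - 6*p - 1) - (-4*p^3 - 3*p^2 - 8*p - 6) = 4*p^3 + 9*p^2 + 2*p + 5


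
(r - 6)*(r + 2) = r^2 - 4*r - 12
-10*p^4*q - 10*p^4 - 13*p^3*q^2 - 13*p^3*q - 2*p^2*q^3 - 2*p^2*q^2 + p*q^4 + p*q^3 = (-5*p + q)*(p + q)*(2*p + q)*(p*q + p)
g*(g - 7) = g^2 - 7*g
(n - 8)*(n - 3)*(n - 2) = n^3 - 13*n^2 + 46*n - 48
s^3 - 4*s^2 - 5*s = s*(s - 5)*(s + 1)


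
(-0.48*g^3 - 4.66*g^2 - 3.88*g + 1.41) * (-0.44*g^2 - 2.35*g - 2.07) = 0.2112*g^5 + 3.1784*g^4 + 13.6518*g^3 + 18.1438*g^2 + 4.7181*g - 2.9187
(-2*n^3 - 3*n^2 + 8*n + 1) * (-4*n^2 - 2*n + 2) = 8*n^5 + 16*n^4 - 30*n^3 - 26*n^2 + 14*n + 2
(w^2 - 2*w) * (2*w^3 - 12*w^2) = 2*w^5 - 16*w^4 + 24*w^3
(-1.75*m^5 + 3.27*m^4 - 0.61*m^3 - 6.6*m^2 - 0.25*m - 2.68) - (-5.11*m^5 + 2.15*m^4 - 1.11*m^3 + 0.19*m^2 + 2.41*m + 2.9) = 3.36*m^5 + 1.12*m^4 + 0.5*m^3 - 6.79*m^2 - 2.66*m - 5.58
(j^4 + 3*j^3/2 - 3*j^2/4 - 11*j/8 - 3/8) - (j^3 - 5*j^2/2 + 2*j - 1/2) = j^4 + j^3/2 + 7*j^2/4 - 27*j/8 + 1/8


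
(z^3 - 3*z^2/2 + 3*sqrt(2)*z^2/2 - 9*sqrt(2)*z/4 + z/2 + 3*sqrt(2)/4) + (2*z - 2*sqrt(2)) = z^3 - 3*z^2/2 + 3*sqrt(2)*z^2/2 - 9*sqrt(2)*z/4 + 5*z/2 - 5*sqrt(2)/4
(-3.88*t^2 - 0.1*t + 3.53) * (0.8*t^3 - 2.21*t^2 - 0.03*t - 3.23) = -3.104*t^5 + 8.4948*t^4 + 3.1614*t^3 + 4.7341*t^2 + 0.2171*t - 11.4019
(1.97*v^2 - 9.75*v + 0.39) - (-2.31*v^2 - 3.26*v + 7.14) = 4.28*v^2 - 6.49*v - 6.75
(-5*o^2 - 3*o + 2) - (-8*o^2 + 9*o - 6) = 3*o^2 - 12*o + 8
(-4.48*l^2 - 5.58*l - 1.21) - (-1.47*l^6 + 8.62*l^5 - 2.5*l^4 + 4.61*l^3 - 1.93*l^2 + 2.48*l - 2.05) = 1.47*l^6 - 8.62*l^5 + 2.5*l^4 - 4.61*l^3 - 2.55*l^2 - 8.06*l + 0.84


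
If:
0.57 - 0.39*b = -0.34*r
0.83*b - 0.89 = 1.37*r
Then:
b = 1.90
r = 0.50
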